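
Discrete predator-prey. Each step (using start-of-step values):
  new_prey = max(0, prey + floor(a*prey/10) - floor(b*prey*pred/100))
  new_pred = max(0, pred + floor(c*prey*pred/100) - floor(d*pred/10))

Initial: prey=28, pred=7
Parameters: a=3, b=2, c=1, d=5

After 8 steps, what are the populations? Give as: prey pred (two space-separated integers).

Step 1: prey: 28+8-3=33; pred: 7+1-3=5
Step 2: prey: 33+9-3=39; pred: 5+1-2=4
Step 3: prey: 39+11-3=47; pred: 4+1-2=3
Step 4: prey: 47+14-2=59; pred: 3+1-1=3
Step 5: prey: 59+17-3=73; pred: 3+1-1=3
Step 6: prey: 73+21-4=90; pred: 3+2-1=4
Step 7: prey: 90+27-7=110; pred: 4+3-2=5
Step 8: prey: 110+33-11=132; pred: 5+5-2=8

Answer: 132 8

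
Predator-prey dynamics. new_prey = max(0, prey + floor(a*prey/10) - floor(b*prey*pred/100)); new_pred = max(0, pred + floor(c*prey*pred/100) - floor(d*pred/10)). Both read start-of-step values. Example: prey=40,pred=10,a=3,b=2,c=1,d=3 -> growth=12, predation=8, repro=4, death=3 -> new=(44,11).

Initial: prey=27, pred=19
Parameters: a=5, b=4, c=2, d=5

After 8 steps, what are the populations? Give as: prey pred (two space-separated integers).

Answer: 23 3

Derivation:
Step 1: prey: 27+13-20=20; pred: 19+10-9=20
Step 2: prey: 20+10-16=14; pred: 20+8-10=18
Step 3: prey: 14+7-10=11; pred: 18+5-9=14
Step 4: prey: 11+5-6=10; pred: 14+3-7=10
Step 5: prey: 10+5-4=11; pred: 10+2-5=7
Step 6: prey: 11+5-3=13; pred: 7+1-3=5
Step 7: prey: 13+6-2=17; pred: 5+1-2=4
Step 8: prey: 17+8-2=23; pred: 4+1-2=3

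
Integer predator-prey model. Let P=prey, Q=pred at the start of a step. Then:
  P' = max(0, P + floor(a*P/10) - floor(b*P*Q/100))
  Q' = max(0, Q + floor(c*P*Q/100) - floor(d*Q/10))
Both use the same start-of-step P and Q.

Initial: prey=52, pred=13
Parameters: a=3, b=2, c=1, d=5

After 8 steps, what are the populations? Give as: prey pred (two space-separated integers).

Answer: 53 21

Derivation:
Step 1: prey: 52+15-13=54; pred: 13+6-6=13
Step 2: prey: 54+16-14=56; pred: 13+7-6=14
Step 3: prey: 56+16-15=57; pred: 14+7-7=14
Step 4: prey: 57+17-15=59; pred: 14+7-7=14
Step 5: prey: 59+17-16=60; pred: 14+8-7=15
Step 6: prey: 60+18-18=60; pred: 15+9-7=17
Step 7: prey: 60+18-20=58; pred: 17+10-8=19
Step 8: prey: 58+17-22=53; pred: 19+11-9=21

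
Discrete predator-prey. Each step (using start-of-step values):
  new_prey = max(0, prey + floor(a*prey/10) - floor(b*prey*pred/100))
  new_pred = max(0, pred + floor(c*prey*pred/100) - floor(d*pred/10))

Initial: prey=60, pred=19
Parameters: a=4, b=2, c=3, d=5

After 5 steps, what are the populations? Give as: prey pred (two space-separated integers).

Answer: 0 38

Derivation:
Step 1: prey: 60+24-22=62; pred: 19+34-9=44
Step 2: prey: 62+24-54=32; pred: 44+81-22=103
Step 3: prey: 32+12-65=0; pred: 103+98-51=150
Step 4: prey: 0+0-0=0; pred: 150+0-75=75
Step 5: prey: 0+0-0=0; pred: 75+0-37=38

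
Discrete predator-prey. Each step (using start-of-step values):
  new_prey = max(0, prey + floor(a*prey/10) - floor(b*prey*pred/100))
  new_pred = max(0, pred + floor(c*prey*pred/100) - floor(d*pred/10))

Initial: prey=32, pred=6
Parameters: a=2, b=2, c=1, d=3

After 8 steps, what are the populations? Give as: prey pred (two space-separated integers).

Answer: 47 13

Derivation:
Step 1: prey: 32+6-3=35; pred: 6+1-1=6
Step 2: prey: 35+7-4=38; pred: 6+2-1=7
Step 3: prey: 38+7-5=40; pred: 7+2-2=7
Step 4: prey: 40+8-5=43; pred: 7+2-2=7
Step 5: prey: 43+8-6=45; pred: 7+3-2=8
Step 6: prey: 45+9-7=47; pred: 8+3-2=9
Step 7: prey: 47+9-8=48; pred: 9+4-2=11
Step 8: prey: 48+9-10=47; pred: 11+5-3=13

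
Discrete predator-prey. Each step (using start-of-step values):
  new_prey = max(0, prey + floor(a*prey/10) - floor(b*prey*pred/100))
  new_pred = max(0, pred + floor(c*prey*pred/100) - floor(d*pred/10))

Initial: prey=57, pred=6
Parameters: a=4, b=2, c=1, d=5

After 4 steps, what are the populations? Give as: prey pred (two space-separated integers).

Step 1: prey: 57+22-6=73; pred: 6+3-3=6
Step 2: prey: 73+29-8=94; pred: 6+4-3=7
Step 3: prey: 94+37-13=118; pred: 7+6-3=10
Step 4: prey: 118+47-23=142; pred: 10+11-5=16

Answer: 142 16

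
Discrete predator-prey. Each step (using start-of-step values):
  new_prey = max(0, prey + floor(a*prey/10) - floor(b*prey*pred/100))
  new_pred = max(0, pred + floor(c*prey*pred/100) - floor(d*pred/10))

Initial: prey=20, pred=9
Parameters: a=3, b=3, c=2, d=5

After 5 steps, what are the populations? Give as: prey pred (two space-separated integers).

Step 1: prey: 20+6-5=21; pred: 9+3-4=8
Step 2: prey: 21+6-5=22; pred: 8+3-4=7
Step 3: prey: 22+6-4=24; pred: 7+3-3=7
Step 4: prey: 24+7-5=26; pred: 7+3-3=7
Step 5: prey: 26+7-5=28; pred: 7+3-3=7

Answer: 28 7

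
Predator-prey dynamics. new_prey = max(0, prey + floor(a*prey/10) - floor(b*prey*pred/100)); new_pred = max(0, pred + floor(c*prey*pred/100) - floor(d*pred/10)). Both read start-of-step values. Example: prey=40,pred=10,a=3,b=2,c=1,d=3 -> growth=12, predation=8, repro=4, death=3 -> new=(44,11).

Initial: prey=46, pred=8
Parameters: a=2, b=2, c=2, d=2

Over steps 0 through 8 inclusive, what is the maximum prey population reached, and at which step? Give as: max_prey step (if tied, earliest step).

Step 1: prey: 46+9-7=48; pred: 8+7-1=14
Step 2: prey: 48+9-13=44; pred: 14+13-2=25
Step 3: prey: 44+8-22=30; pred: 25+22-5=42
Step 4: prey: 30+6-25=11; pred: 42+25-8=59
Step 5: prey: 11+2-12=1; pred: 59+12-11=60
Step 6: prey: 1+0-1=0; pred: 60+1-12=49
Step 7: prey: 0+0-0=0; pred: 49+0-9=40
Step 8: prey: 0+0-0=0; pred: 40+0-8=32
Max prey = 48 at step 1

Answer: 48 1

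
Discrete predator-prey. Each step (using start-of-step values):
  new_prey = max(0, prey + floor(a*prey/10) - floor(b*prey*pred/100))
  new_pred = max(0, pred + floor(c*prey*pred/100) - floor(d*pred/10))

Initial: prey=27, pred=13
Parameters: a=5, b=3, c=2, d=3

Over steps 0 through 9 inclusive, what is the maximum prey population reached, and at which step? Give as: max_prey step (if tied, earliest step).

Answer: 30 1

Derivation:
Step 1: prey: 27+13-10=30; pred: 13+7-3=17
Step 2: prey: 30+15-15=30; pred: 17+10-5=22
Step 3: prey: 30+15-19=26; pred: 22+13-6=29
Step 4: prey: 26+13-22=17; pred: 29+15-8=36
Step 5: prey: 17+8-18=7; pred: 36+12-10=38
Step 6: prey: 7+3-7=3; pred: 38+5-11=32
Step 7: prey: 3+1-2=2; pred: 32+1-9=24
Step 8: prey: 2+1-1=2; pred: 24+0-7=17
Step 9: prey: 2+1-1=2; pred: 17+0-5=12
Max prey = 30 at step 1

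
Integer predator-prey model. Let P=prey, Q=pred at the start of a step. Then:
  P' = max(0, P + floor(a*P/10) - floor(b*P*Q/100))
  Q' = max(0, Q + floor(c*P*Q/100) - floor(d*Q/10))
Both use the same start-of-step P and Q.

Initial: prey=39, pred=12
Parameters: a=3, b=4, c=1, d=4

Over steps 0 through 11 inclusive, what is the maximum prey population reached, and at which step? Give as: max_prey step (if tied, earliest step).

Step 1: prey: 39+11-18=32; pred: 12+4-4=12
Step 2: prey: 32+9-15=26; pred: 12+3-4=11
Step 3: prey: 26+7-11=22; pred: 11+2-4=9
Step 4: prey: 22+6-7=21; pred: 9+1-3=7
Step 5: prey: 21+6-5=22; pred: 7+1-2=6
Step 6: prey: 22+6-5=23; pred: 6+1-2=5
Step 7: prey: 23+6-4=25; pred: 5+1-2=4
Step 8: prey: 25+7-4=28; pred: 4+1-1=4
Step 9: prey: 28+8-4=32; pred: 4+1-1=4
Step 10: prey: 32+9-5=36; pred: 4+1-1=4
Step 11: prey: 36+10-5=41; pred: 4+1-1=4
Max prey = 41 at step 11

Answer: 41 11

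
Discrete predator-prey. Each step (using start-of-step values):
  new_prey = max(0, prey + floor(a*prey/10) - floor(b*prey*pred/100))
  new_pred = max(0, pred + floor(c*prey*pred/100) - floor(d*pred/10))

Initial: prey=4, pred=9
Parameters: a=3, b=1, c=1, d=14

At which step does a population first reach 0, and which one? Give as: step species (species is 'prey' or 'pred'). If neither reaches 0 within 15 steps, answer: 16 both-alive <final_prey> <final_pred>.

Step 1: prey: 4+1-0=5; pred: 9+0-12=0
First extinction: pred at step 1

Answer: 1 pred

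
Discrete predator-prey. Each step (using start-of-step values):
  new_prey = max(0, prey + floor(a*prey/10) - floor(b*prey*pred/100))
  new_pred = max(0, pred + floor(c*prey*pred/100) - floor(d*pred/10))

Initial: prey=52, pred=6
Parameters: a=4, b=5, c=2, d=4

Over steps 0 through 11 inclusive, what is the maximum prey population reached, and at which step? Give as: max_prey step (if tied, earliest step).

Answer: 57 1

Derivation:
Step 1: prey: 52+20-15=57; pred: 6+6-2=10
Step 2: prey: 57+22-28=51; pred: 10+11-4=17
Step 3: prey: 51+20-43=28; pred: 17+17-6=28
Step 4: prey: 28+11-39=0; pred: 28+15-11=32
Step 5: prey: 0+0-0=0; pred: 32+0-12=20
Step 6: prey: 0+0-0=0; pred: 20+0-8=12
Step 7: prey: 0+0-0=0; pred: 12+0-4=8
Step 8: prey: 0+0-0=0; pred: 8+0-3=5
Step 9: prey: 0+0-0=0; pred: 5+0-2=3
Step 10: prey: 0+0-0=0; pred: 3+0-1=2
Step 11: prey: 0+0-0=0; pred: 2+0-0=2
Max prey = 57 at step 1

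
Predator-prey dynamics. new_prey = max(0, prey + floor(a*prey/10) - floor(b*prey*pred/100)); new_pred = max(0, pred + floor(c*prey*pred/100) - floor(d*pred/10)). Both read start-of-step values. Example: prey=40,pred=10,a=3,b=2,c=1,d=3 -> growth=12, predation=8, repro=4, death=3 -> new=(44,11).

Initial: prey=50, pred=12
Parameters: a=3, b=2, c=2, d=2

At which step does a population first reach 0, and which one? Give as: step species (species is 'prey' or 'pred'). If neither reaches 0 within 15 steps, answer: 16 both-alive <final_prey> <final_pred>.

Answer: 4 prey

Derivation:
Step 1: prey: 50+15-12=53; pred: 12+12-2=22
Step 2: prey: 53+15-23=45; pred: 22+23-4=41
Step 3: prey: 45+13-36=22; pred: 41+36-8=69
Step 4: prey: 22+6-30=0; pred: 69+30-13=86
First extinction: prey at step 4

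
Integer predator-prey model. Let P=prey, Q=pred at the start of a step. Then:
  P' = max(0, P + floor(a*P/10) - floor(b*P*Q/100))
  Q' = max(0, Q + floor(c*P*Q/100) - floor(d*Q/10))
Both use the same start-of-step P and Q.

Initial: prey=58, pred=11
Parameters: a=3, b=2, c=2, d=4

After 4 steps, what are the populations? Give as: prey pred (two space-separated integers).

Step 1: prey: 58+17-12=63; pred: 11+12-4=19
Step 2: prey: 63+18-23=58; pred: 19+23-7=35
Step 3: prey: 58+17-40=35; pred: 35+40-14=61
Step 4: prey: 35+10-42=3; pred: 61+42-24=79

Answer: 3 79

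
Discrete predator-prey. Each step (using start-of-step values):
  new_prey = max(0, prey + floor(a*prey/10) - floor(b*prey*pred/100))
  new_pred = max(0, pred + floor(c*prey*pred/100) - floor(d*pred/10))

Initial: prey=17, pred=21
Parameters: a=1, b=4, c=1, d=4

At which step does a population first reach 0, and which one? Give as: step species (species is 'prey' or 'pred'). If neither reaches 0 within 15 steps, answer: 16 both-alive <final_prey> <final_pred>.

Step 1: prey: 17+1-14=4; pred: 21+3-8=16
Step 2: prey: 4+0-2=2; pred: 16+0-6=10
Step 3: prey: 2+0-0=2; pred: 10+0-4=6
Step 4: prey: 2+0-0=2; pred: 6+0-2=4
Step 5: prey: 2+0-0=2; pred: 4+0-1=3
Step 6: prey: 2+0-0=2; pred: 3+0-1=2
Step 7: prey: 2+0-0=2; pred: 2+0-0=2
Steps 8-15: state stable at prey=2, pred=2 (no change)
No extinction within 15 steps

Answer: 16 both-alive 2 2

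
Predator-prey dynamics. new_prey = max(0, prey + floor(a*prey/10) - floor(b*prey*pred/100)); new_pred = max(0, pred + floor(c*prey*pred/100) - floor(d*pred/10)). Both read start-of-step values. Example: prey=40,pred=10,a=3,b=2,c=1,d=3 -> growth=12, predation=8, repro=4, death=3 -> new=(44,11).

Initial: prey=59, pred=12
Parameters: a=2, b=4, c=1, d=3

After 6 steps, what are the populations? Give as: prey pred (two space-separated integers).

Step 1: prey: 59+11-28=42; pred: 12+7-3=16
Step 2: prey: 42+8-26=24; pred: 16+6-4=18
Step 3: prey: 24+4-17=11; pred: 18+4-5=17
Step 4: prey: 11+2-7=6; pred: 17+1-5=13
Step 5: prey: 6+1-3=4; pred: 13+0-3=10
Step 6: prey: 4+0-1=3; pred: 10+0-3=7

Answer: 3 7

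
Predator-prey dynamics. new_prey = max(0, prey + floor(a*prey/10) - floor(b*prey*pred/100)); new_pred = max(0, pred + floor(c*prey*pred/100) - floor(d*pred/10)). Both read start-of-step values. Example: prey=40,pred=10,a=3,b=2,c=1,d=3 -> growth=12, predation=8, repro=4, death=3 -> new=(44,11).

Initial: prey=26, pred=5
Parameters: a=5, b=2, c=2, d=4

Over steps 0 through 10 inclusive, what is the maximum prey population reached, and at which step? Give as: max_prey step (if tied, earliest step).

Step 1: prey: 26+13-2=37; pred: 5+2-2=5
Step 2: prey: 37+18-3=52; pred: 5+3-2=6
Step 3: prey: 52+26-6=72; pred: 6+6-2=10
Step 4: prey: 72+36-14=94; pred: 10+14-4=20
Step 5: prey: 94+47-37=104; pred: 20+37-8=49
Step 6: prey: 104+52-101=55; pred: 49+101-19=131
Step 7: prey: 55+27-144=0; pred: 131+144-52=223
Step 8: prey: 0+0-0=0; pred: 223+0-89=134
Step 9: prey: 0+0-0=0; pred: 134+0-53=81
Step 10: prey: 0+0-0=0; pred: 81+0-32=49
Max prey = 104 at step 5

Answer: 104 5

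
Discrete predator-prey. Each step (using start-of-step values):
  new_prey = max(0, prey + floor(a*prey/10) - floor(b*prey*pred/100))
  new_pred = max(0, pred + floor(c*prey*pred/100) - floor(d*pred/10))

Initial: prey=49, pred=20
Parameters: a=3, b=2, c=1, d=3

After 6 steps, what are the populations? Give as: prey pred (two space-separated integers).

Answer: 12 22

Derivation:
Step 1: prey: 49+14-19=44; pred: 20+9-6=23
Step 2: prey: 44+13-20=37; pred: 23+10-6=27
Step 3: prey: 37+11-19=29; pred: 27+9-8=28
Step 4: prey: 29+8-16=21; pred: 28+8-8=28
Step 5: prey: 21+6-11=16; pred: 28+5-8=25
Step 6: prey: 16+4-8=12; pred: 25+4-7=22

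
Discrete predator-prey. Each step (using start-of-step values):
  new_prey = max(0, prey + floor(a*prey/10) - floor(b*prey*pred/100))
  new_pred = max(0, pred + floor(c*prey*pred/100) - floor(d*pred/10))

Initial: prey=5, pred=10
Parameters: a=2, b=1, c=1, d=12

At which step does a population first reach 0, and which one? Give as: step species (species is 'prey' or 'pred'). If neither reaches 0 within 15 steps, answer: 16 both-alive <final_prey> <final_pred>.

Answer: 1 pred

Derivation:
Step 1: prey: 5+1-0=6; pred: 10+0-12=0
First extinction: pred at step 1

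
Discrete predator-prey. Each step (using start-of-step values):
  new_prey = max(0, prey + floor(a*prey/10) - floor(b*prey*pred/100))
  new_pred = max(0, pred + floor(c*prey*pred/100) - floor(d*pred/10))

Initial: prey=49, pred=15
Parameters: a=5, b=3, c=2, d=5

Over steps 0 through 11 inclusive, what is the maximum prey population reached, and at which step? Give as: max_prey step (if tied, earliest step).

Answer: 51 1

Derivation:
Step 1: prey: 49+24-22=51; pred: 15+14-7=22
Step 2: prey: 51+25-33=43; pred: 22+22-11=33
Step 3: prey: 43+21-42=22; pred: 33+28-16=45
Step 4: prey: 22+11-29=4; pred: 45+19-22=42
Step 5: prey: 4+2-5=1; pred: 42+3-21=24
Step 6: prey: 1+0-0=1; pred: 24+0-12=12
Step 7: prey: 1+0-0=1; pred: 12+0-6=6
Step 8: prey: 1+0-0=1; pred: 6+0-3=3
Step 9: prey: 1+0-0=1; pred: 3+0-1=2
Step 10: prey: 1+0-0=1; pred: 2+0-1=1
Step 11: prey: 1+0-0=1; pred: 1+0-0=1
Max prey = 51 at step 1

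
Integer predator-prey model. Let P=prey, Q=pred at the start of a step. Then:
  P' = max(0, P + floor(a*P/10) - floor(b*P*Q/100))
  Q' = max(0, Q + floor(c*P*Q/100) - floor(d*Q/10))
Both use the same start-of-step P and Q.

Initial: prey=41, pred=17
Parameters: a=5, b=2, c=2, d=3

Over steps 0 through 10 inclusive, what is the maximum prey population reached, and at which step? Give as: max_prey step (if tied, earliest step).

Step 1: prey: 41+20-13=48; pred: 17+13-5=25
Step 2: prey: 48+24-24=48; pred: 25+24-7=42
Step 3: prey: 48+24-40=32; pred: 42+40-12=70
Step 4: prey: 32+16-44=4; pred: 70+44-21=93
Step 5: prey: 4+2-7=0; pred: 93+7-27=73
Step 6: prey: 0+0-0=0; pred: 73+0-21=52
Step 7: prey: 0+0-0=0; pred: 52+0-15=37
Step 8: prey: 0+0-0=0; pred: 37+0-11=26
Step 9: prey: 0+0-0=0; pred: 26+0-7=19
Step 10: prey: 0+0-0=0; pred: 19+0-5=14
Max prey = 48 at step 1

Answer: 48 1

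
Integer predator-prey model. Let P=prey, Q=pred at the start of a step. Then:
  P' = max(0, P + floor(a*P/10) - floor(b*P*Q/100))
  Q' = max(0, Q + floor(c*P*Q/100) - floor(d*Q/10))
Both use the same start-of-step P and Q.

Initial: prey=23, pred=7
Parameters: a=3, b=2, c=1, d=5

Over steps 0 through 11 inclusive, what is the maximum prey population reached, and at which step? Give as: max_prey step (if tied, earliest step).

Answer: 153 11

Derivation:
Step 1: prey: 23+6-3=26; pred: 7+1-3=5
Step 2: prey: 26+7-2=31; pred: 5+1-2=4
Step 3: prey: 31+9-2=38; pred: 4+1-2=3
Step 4: prey: 38+11-2=47; pred: 3+1-1=3
Step 5: prey: 47+14-2=59; pred: 3+1-1=3
Step 6: prey: 59+17-3=73; pred: 3+1-1=3
Step 7: prey: 73+21-4=90; pred: 3+2-1=4
Step 8: prey: 90+27-7=110; pred: 4+3-2=5
Step 9: prey: 110+33-11=132; pred: 5+5-2=8
Step 10: prey: 132+39-21=150; pred: 8+10-4=14
Step 11: prey: 150+45-42=153; pred: 14+21-7=28
Max prey = 153 at step 11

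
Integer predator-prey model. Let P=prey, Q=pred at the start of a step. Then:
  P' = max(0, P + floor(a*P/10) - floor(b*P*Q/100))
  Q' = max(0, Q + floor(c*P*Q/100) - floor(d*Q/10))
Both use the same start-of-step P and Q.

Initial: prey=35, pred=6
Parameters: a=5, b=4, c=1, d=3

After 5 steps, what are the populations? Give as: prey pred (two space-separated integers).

Answer: 70 19

Derivation:
Step 1: prey: 35+17-8=44; pred: 6+2-1=7
Step 2: prey: 44+22-12=54; pred: 7+3-2=8
Step 3: prey: 54+27-17=64; pred: 8+4-2=10
Step 4: prey: 64+32-25=71; pred: 10+6-3=13
Step 5: prey: 71+35-36=70; pred: 13+9-3=19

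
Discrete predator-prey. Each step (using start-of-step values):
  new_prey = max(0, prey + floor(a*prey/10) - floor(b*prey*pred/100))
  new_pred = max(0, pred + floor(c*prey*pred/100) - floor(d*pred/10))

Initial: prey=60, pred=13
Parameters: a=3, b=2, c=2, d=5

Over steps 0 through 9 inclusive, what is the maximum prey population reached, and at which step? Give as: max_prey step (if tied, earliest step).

Step 1: prey: 60+18-15=63; pred: 13+15-6=22
Step 2: prey: 63+18-27=54; pred: 22+27-11=38
Step 3: prey: 54+16-41=29; pred: 38+41-19=60
Step 4: prey: 29+8-34=3; pred: 60+34-30=64
Step 5: prey: 3+0-3=0; pred: 64+3-32=35
Step 6: prey: 0+0-0=0; pred: 35+0-17=18
Step 7: prey: 0+0-0=0; pred: 18+0-9=9
Step 8: prey: 0+0-0=0; pred: 9+0-4=5
Step 9: prey: 0+0-0=0; pred: 5+0-2=3
Max prey = 63 at step 1

Answer: 63 1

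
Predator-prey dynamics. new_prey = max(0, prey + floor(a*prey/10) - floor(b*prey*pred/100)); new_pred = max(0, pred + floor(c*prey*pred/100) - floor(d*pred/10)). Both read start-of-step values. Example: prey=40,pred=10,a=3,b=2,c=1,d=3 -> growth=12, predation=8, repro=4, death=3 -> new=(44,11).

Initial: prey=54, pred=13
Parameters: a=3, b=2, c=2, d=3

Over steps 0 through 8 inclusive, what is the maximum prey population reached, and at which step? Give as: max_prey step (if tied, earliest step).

Answer: 56 1

Derivation:
Step 1: prey: 54+16-14=56; pred: 13+14-3=24
Step 2: prey: 56+16-26=46; pred: 24+26-7=43
Step 3: prey: 46+13-39=20; pred: 43+39-12=70
Step 4: prey: 20+6-28=0; pred: 70+28-21=77
Step 5: prey: 0+0-0=0; pred: 77+0-23=54
Step 6: prey: 0+0-0=0; pred: 54+0-16=38
Step 7: prey: 0+0-0=0; pred: 38+0-11=27
Step 8: prey: 0+0-0=0; pred: 27+0-8=19
Max prey = 56 at step 1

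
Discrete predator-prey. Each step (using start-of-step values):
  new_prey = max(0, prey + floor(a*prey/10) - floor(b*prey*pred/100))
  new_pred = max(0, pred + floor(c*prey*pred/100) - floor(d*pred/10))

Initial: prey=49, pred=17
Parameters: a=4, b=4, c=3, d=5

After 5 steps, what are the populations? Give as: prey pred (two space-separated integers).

Step 1: prey: 49+19-33=35; pred: 17+24-8=33
Step 2: prey: 35+14-46=3; pred: 33+34-16=51
Step 3: prey: 3+1-6=0; pred: 51+4-25=30
Step 4: prey: 0+0-0=0; pred: 30+0-15=15
Step 5: prey: 0+0-0=0; pred: 15+0-7=8

Answer: 0 8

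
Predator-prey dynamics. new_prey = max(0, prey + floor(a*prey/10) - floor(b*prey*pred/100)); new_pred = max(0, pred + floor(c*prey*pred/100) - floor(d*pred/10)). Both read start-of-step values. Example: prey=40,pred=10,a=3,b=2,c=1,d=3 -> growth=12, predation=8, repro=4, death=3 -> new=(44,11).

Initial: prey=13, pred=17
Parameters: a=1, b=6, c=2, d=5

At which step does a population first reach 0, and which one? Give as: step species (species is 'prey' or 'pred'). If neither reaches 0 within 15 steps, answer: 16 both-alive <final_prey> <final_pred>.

Answer: 16 both-alive 1 1

Derivation:
Step 1: prey: 13+1-13=1; pred: 17+4-8=13
Step 2: prey: 1+0-0=1; pred: 13+0-6=7
Step 3: prey: 1+0-0=1; pred: 7+0-3=4
Step 4: prey: 1+0-0=1; pred: 4+0-2=2
Step 5: prey: 1+0-0=1; pred: 2+0-1=1
Step 6: prey: 1+0-0=1; pred: 1+0-0=1
Steps 7-15: state stable at prey=1, pred=1 (no change)
No extinction within 15 steps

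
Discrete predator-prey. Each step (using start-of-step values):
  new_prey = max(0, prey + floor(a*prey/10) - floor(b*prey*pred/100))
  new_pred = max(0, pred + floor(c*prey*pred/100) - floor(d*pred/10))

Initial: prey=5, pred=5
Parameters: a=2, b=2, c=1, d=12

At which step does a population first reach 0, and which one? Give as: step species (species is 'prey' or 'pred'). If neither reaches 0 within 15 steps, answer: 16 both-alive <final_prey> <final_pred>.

Answer: 1 pred

Derivation:
Step 1: prey: 5+1-0=6; pred: 5+0-6=0
First extinction: pred at step 1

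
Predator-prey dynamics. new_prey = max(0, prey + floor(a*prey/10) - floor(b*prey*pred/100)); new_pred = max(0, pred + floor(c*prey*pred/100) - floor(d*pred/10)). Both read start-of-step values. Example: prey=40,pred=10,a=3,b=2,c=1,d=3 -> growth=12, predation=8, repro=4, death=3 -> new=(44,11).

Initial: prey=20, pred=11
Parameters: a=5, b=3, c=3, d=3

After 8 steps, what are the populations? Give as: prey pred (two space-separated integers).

Answer: 0 21

Derivation:
Step 1: prey: 20+10-6=24; pred: 11+6-3=14
Step 2: prey: 24+12-10=26; pred: 14+10-4=20
Step 3: prey: 26+13-15=24; pred: 20+15-6=29
Step 4: prey: 24+12-20=16; pred: 29+20-8=41
Step 5: prey: 16+8-19=5; pred: 41+19-12=48
Step 6: prey: 5+2-7=0; pred: 48+7-14=41
Step 7: prey: 0+0-0=0; pred: 41+0-12=29
Step 8: prey: 0+0-0=0; pred: 29+0-8=21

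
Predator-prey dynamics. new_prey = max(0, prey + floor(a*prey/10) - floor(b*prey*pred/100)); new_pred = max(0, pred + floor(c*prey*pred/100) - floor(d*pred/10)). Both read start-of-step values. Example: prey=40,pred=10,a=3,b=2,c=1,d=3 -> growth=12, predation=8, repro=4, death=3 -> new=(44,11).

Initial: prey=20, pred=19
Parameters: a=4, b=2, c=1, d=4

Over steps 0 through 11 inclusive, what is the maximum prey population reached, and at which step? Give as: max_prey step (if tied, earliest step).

Answer: 111 11

Derivation:
Step 1: prey: 20+8-7=21; pred: 19+3-7=15
Step 2: prey: 21+8-6=23; pred: 15+3-6=12
Step 3: prey: 23+9-5=27; pred: 12+2-4=10
Step 4: prey: 27+10-5=32; pred: 10+2-4=8
Step 5: prey: 32+12-5=39; pred: 8+2-3=7
Step 6: prey: 39+15-5=49; pred: 7+2-2=7
Step 7: prey: 49+19-6=62; pred: 7+3-2=8
Step 8: prey: 62+24-9=77; pred: 8+4-3=9
Step 9: prey: 77+30-13=94; pred: 9+6-3=12
Step 10: prey: 94+37-22=109; pred: 12+11-4=19
Step 11: prey: 109+43-41=111; pred: 19+20-7=32
Max prey = 111 at step 11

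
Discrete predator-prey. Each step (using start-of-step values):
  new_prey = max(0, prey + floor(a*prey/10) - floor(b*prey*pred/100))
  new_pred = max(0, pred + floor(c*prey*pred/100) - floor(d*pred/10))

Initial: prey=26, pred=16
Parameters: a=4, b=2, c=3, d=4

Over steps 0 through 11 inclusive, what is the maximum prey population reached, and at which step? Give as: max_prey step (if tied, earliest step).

Answer: 28 1

Derivation:
Step 1: prey: 26+10-8=28; pred: 16+12-6=22
Step 2: prey: 28+11-12=27; pred: 22+18-8=32
Step 3: prey: 27+10-17=20; pred: 32+25-12=45
Step 4: prey: 20+8-18=10; pred: 45+27-18=54
Step 5: prey: 10+4-10=4; pred: 54+16-21=49
Step 6: prey: 4+1-3=2; pred: 49+5-19=35
Step 7: prey: 2+0-1=1; pred: 35+2-14=23
Step 8: prey: 1+0-0=1; pred: 23+0-9=14
Step 9: prey: 1+0-0=1; pred: 14+0-5=9
Step 10: prey: 1+0-0=1; pred: 9+0-3=6
Step 11: prey: 1+0-0=1; pred: 6+0-2=4
Max prey = 28 at step 1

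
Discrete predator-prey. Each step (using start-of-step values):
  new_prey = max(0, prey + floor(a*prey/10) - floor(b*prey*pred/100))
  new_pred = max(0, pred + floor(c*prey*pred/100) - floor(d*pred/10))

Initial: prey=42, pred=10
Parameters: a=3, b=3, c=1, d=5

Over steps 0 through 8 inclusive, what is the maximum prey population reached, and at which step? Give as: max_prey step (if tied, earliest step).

Step 1: prey: 42+12-12=42; pred: 10+4-5=9
Step 2: prey: 42+12-11=43; pred: 9+3-4=8
Step 3: prey: 43+12-10=45; pred: 8+3-4=7
Step 4: prey: 45+13-9=49; pred: 7+3-3=7
Step 5: prey: 49+14-10=53; pred: 7+3-3=7
Step 6: prey: 53+15-11=57; pred: 7+3-3=7
Step 7: prey: 57+17-11=63; pred: 7+3-3=7
Step 8: prey: 63+18-13=68; pred: 7+4-3=8
Max prey = 68 at step 8

Answer: 68 8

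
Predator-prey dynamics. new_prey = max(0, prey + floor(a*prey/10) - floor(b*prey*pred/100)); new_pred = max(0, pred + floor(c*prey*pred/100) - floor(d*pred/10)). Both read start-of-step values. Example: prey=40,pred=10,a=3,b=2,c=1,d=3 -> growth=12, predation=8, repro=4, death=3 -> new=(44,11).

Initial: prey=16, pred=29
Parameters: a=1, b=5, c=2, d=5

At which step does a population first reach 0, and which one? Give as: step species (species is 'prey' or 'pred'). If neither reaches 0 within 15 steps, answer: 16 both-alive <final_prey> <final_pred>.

Answer: 1 prey

Derivation:
Step 1: prey: 16+1-23=0; pred: 29+9-14=24
First extinction: prey at step 1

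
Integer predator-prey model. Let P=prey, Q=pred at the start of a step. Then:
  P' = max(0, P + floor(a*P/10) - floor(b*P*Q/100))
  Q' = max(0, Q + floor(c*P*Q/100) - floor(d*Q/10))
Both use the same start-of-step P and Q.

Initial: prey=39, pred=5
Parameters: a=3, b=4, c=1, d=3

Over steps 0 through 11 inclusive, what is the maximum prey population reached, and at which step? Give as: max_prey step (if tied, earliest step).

Answer: 51 4

Derivation:
Step 1: prey: 39+11-7=43; pred: 5+1-1=5
Step 2: prey: 43+12-8=47; pred: 5+2-1=6
Step 3: prey: 47+14-11=50; pred: 6+2-1=7
Step 4: prey: 50+15-14=51; pred: 7+3-2=8
Step 5: prey: 51+15-16=50; pred: 8+4-2=10
Step 6: prey: 50+15-20=45; pred: 10+5-3=12
Step 7: prey: 45+13-21=37; pred: 12+5-3=14
Step 8: prey: 37+11-20=28; pred: 14+5-4=15
Step 9: prey: 28+8-16=20; pred: 15+4-4=15
Step 10: prey: 20+6-12=14; pred: 15+3-4=14
Step 11: prey: 14+4-7=11; pred: 14+1-4=11
Max prey = 51 at step 4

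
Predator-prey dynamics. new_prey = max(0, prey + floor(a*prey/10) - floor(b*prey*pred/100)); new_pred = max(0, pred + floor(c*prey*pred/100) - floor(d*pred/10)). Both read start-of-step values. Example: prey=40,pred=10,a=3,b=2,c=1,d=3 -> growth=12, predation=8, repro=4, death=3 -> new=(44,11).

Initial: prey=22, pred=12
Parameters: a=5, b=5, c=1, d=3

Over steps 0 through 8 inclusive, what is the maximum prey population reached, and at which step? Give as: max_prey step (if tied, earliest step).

Step 1: prey: 22+11-13=20; pred: 12+2-3=11
Step 2: prey: 20+10-11=19; pred: 11+2-3=10
Step 3: prey: 19+9-9=19; pred: 10+1-3=8
Step 4: prey: 19+9-7=21; pred: 8+1-2=7
Step 5: prey: 21+10-7=24; pred: 7+1-2=6
Step 6: prey: 24+12-7=29; pred: 6+1-1=6
Step 7: prey: 29+14-8=35; pred: 6+1-1=6
Step 8: prey: 35+17-10=42; pred: 6+2-1=7
Max prey = 42 at step 8

Answer: 42 8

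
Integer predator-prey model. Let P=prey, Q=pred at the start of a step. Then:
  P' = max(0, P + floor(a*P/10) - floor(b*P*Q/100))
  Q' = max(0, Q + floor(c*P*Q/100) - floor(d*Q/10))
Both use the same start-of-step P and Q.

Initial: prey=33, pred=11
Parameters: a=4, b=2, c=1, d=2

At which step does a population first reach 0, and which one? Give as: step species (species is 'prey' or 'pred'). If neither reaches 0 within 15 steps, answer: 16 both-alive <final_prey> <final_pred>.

Answer: 16 both-alive 1 13

Derivation:
Step 1: prey: 33+13-7=39; pred: 11+3-2=12
Step 2: prey: 39+15-9=45; pred: 12+4-2=14
Step 3: prey: 45+18-12=51; pred: 14+6-2=18
Step 4: prey: 51+20-18=53; pred: 18+9-3=24
Step 5: prey: 53+21-25=49; pred: 24+12-4=32
Step 6: prey: 49+19-31=37; pred: 32+15-6=41
Step 7: prey: 37+14-30=21; pred: 41+15-8=48
Step 8: prey: 21+8-20=9; pred: 48+10-9=49
Step 9: prey: 9+3-8=4; pred: 49+4-9=44
Step 10: prey: 4+1-3=2; pred: 44+1-8=37
Step 11: prey: 2+0-1=1; pred: 37+0-7=30
Step 12: prey: 1+0-0=1; pred: 30+0-6=24
Step 13: prey: 1+0-0=1; pred: 24+0-4=20
Step 14: prey: 1+0-0=1; pred: 20+0-4=16
Step 15: prey: 1+0-0=1; pred: 16+0-3=13
No extinction within 15 steps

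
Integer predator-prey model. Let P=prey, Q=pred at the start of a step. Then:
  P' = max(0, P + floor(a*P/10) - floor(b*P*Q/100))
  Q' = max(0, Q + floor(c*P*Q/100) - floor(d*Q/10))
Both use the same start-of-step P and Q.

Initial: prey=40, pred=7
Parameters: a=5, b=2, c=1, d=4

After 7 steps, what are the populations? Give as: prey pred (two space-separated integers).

Answer: 12 126

Derivation:
Step 1: prey: 40+20-5=55; pred: 7+2-2=7
Step 2: prey: 55+27-7=75; pred: 7+3-2=8
Step 3: prey: 75+37-12=100; pred: 8+6-3=11
Step 4: prey: 100+50-22=128; pred: 11+11-4=18
Step 5: prey: 128+64-46=146; pred: 18+23-7=34
Step 6: prey: 146+73-99=120; pred: 34+49-13=70
Step 7: prey: 120+60-168=12; pred: 70+84-28=126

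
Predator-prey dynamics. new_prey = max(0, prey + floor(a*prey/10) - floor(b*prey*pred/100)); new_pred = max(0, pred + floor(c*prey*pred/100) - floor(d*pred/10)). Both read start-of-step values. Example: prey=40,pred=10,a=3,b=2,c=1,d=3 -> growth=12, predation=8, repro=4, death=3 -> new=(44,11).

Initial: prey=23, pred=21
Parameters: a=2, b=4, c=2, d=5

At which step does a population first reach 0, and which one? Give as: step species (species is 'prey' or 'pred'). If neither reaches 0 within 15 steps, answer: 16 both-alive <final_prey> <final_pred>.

Answer: 16 both-alive 2 1

Derivation:
Step 1: prey: 23+4-19=8; pred: 21+9-10=20
Step 2: prey: 8+1-6=3; pred: 20+3-10=13
Step 3: prey: 3+0-1=2; pred: 13+0-6=7
Step 4: prey: 2+0-0=2; pred: 7+0-3=4
Step 5: prey: 2+0-0=2; pred: 4+0-2=2
Step 6: prey: 2+0-0=2; pred: 2+0-1=1
Step 7: prey: 2+0-0=2; pred: 1+0-0=1
Steps 8-15: state stable at prey=2, pred=1 (no change)
No extinction within 15 steps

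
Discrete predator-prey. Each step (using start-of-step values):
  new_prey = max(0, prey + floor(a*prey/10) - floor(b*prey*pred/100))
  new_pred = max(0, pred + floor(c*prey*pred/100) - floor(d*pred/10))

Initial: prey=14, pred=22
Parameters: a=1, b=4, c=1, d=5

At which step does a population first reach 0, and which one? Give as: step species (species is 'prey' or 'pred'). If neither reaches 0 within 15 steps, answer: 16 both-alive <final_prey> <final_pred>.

Step 1: prey: 14+1-12=3; pred: 22+3-11=14
Step 2: prey: 3+0-1=2; pred: 14+0-7=7
Step 3: prey: 2+0-0=2; pred: 7+0-3=4
Step 4: prey: 2+0-0=2; pred: 4+0-2=2
Step 5: prey: 2+0-0=2; pred: 2+0-1=1
Step 6: prey: 2+0-0=2; pred: 1+0-0=1
Steps 7-15: state stable at prey=2, pred=1 (no change)
No extinction within 15 steps

Answer: 16 both-alive 2 1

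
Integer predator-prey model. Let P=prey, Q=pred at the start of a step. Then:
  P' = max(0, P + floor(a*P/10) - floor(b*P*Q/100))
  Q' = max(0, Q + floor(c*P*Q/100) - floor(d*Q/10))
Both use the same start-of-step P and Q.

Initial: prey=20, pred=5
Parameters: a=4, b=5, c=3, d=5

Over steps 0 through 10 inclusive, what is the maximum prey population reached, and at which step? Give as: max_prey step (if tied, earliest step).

Answer: 27 3

Derivation:
Step 1: prey: 20+8-5=23; pred: 5+3-2=6
Step 2: prey: 23+9-6=26; pred: 6+4-3=7
Step 3: prey: 26+10-9=27; pred: 7+5-3=9
Step 4: prey: 27+10-12=25; pred: 9+7-4=12
Step 5: prey: 25+10-15=20; pred: 12+9-6=15
Step 6: prey: 20+8-15=13; pred: 15+9-7=17
Step 7: prey: 13+5-11=7; pred: 17+6-8=15
Step 8: prey: 7+2-5=4; pred: 15+3-7=11
Step 9: prey: 4+1-2=3; pred: 11+1-5=7
Step 10: prey: 3+1-1=3; pred: 7+0-3=4
Max prey = 27 at step 3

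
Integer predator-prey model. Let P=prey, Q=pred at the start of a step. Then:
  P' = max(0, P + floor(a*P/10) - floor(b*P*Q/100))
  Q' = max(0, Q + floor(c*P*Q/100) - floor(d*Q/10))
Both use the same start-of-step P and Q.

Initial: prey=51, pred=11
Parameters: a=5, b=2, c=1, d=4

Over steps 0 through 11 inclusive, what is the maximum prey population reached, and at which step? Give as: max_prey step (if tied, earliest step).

Step 1: prey: 51+25-11=65; pred: 11+5-4=12
Step 2: prey: 65+32-15=82; pred: 12+7-4=15
Step 3: prey: 82+41-24=99; pred: 15+12-6=21
Step 4: prey: 99+49-41=107; pred: 21+20-8=33
Step 5: prey: 107+53-70=90; pred: 33+35-13=55
Step 6: prey: 90+45-99=36; pred: 55+49-22=82
Step 7: prey: 36+18-59=0; pred: 82+29-32=79
Step 8: prey: 0+0-0=0; pred: 79+0-31=48
Step 9: prey: 0+0-0=0; pred: 48+0-19=29
Step 10: prey: 0+0-0=0; pred: 29+0-11=18
Step 11: prey: 0+0-0=0; pred: 18+0-7=11
Max prey = 107 at step 4

Answer: 107 4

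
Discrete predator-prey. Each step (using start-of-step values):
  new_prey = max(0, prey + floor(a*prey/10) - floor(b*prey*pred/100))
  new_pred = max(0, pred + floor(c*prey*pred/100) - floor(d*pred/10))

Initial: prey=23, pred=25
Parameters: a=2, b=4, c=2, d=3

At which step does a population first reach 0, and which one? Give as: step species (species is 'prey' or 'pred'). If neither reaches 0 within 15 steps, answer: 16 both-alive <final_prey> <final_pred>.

Step 1: prey: 23+4-23=4; pred: 25+11-7=29
Step 2: prey: 4+0-4=0; pred: 29+2-8=23
First extinction: prey at step 2

Answer: 2 prey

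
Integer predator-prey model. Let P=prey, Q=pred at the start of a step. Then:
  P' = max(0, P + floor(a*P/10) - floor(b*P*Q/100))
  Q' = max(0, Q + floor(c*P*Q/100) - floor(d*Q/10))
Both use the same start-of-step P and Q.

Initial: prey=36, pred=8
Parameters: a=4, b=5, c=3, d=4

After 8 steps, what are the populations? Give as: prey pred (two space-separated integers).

Step 1: prey: 36+14-14=36; pred: 8+8-3=13
Step 2: prey: 36+14-23=27; pred: 13+14-5=22
Step 3: prey: 27+10-29=8; pred: 22+17-8=31
Step 4: prey: 8+3-12=0; pred: 31+7-12=26
Step 5: prey: 0+0-0=0; pred: 26+0-10=16
Step 6: prey: 0+0-0=0; pred: 16+0-6=10
Step 7: prey: 0+0-0=0; pred: 10+0-4=6
Step 8: prey: 0+0-0=0; pred: 6+0-2=4

Answer: 0 4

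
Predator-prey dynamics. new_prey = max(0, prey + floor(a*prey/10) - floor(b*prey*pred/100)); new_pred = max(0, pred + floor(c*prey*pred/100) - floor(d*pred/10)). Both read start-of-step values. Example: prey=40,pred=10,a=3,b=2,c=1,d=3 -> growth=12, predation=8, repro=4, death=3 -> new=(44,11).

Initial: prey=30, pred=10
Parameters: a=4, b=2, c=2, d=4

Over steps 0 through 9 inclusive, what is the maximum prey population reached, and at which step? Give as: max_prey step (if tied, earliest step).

Answer: 45 3

Derivation:
Step 1: prey: 30+12-6=36; pred: 10+6-4=12
Step 2: prey: 36+14-8=42; pred: 12+8-4=16
Step 3: prey: 42+16-13=45; pred: 16+13-6=23
Step 4: prey: 45+18-20=43; pred: 23+20-9=34
Step 5: prey: 43+17-29=31; pred: 34+29-13=50
Step 6: prey: 31+12-31=12; pred: 50+31-20=61
Step 7: prey: 12+4-14=2; pred: 61+14-24=51
Step 8: prey: 2+0-2=0; pred: 51+2-20=33
Step 9: prey: 0+0-0=0; pred: 33+0-13=20
Max prey = 45 at step 3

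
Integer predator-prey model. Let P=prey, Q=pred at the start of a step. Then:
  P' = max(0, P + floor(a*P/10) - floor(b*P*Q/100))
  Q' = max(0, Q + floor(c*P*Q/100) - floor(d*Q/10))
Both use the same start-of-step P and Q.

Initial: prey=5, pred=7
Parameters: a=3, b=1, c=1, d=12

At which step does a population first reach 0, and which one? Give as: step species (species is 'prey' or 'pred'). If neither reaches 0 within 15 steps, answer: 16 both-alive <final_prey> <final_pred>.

Answer: 1 pred

Derivation:
Step 1: prey: 5+1-0=6; pred: 7+0-8=0
First extinction: pred at step 1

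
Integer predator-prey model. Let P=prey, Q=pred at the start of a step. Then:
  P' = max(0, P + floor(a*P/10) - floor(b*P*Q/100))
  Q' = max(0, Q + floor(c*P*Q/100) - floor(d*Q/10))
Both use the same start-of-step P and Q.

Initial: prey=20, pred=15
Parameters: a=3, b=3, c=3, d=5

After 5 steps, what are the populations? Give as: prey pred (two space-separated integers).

Answer: 8 10

Derivation:
Step 1: prey: 20+6-9=17; pred: 15+9-7=17
Step 2: prey: 17+5-8=14; pred: 17+8-8=17
Step 3: prey: 14+4-7=11; pred: 17+7-8=16
Step 4: prey: 11+3-5=9; pred: 16+5-8=13
Step 5: prey: 9+2-3=8; pred: 13+3-6=10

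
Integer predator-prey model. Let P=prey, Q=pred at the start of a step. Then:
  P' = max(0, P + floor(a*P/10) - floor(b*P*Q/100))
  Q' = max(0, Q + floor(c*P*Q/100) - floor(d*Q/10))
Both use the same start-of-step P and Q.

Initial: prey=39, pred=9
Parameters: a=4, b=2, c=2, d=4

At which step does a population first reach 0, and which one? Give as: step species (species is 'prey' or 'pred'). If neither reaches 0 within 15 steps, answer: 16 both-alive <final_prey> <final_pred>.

Answer: 6 prey

Derivation:
Step 1: prey: 39+15-7=47; pred: 9+7-3=13
Step 2: prey: 47+18-12=53; pred: 13+12-5=20
Step 3: prey: 53+21-21=53; pred: 20+21-8=33
Step 4: prey: 53+21-34=40; pred: 33+34-13=54
Step 5: prey: 40+16-43=13; pred: 54+43-21=76
Step 6: prey: 13+5-19=0; pred: 76+19-30=65
First extinction: prey at step 6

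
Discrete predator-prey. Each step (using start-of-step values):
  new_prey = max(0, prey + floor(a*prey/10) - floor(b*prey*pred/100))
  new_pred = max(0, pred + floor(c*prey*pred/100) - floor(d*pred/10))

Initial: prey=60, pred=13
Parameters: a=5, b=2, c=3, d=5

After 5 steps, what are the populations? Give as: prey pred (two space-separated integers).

Answer: 0 52

Derivation:
Step 1: prey: 60+30-15=75; pred: 13+23-6=30
Step 2: prey: 75+37-45=67; pred: 30+67-15=82
Step 3: prey: 67+33-109=0; pred: 82+164-41=205
Step 4: prey: 0+0-0=0; pred: 205+0-102=103
Step 5: prey: 0+0-0=0; pred: 103+0-51=52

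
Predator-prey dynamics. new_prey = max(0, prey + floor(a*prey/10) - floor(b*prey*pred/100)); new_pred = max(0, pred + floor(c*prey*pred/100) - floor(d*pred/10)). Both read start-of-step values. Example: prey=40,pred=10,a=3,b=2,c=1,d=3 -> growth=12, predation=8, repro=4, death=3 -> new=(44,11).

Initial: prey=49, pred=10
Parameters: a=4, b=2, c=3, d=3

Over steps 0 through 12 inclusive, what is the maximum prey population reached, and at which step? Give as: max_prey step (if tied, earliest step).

Step 1: prey: 49+19-9=59; pred: 10+14-3=21
Step 2: prey: 59+23-24=58; pred: 21+37-6=52
Step 3: prey: 58+23-60=21; pred: 52+90-15=127
Step 4: prey: 21+8-53=0; pred: 127+80-38=169
Step 5: prey: 0+0-0=0; pred: 169+0-50=119
Step 6: prey: 0+0-0=0; pred: 119+0-35=84
Step 7: prey: 0+0-0=0; pred: 84+0-25=59
Step 8: prey: 0+0-0=0; pred: 59+0-17=42
Step 9: prey: 0+0-0=0; pred: 42+0-12=30
Step 10: prey: 0+0-0=0; pred: 30+0-9=21
Step 11: prey: 0+0-0=0; pred: 21+0-6=15
Step 12: prey: 0+0-0=0; pred: 15+0-4=11
Max prey = 59 at step 1

Answer: 59 1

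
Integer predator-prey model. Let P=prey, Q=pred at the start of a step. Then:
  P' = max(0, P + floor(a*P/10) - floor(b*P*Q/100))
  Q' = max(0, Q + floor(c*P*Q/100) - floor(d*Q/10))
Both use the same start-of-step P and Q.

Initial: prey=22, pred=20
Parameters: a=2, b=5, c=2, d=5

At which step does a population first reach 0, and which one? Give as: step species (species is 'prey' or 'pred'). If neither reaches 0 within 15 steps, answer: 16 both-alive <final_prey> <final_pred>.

Answer: 16 both-alive 1 1

Derivation:
Step 1: prey: 22+4-22=4; pred: 20+8-10=18
Step 2: prey: 4+0-3=1; pred: 18+1-9=10
Step 3: prey: 1+0-0=1; pred: 10+0-5=5
Step 4: prey: 1+0-0=1; pred: 5+0-2=3
Step 5: prey: 1+0-0=1; pred: 3+0-1=2
Step 6: prey: 1+0-0=1; pred: 2+0-1=1
Step 7: prey: 1+0-0=1; pred: 1+0-0=1
Steps 8-15: state stable at prey=1, pred=1 (no change)
No extinction within 15 steps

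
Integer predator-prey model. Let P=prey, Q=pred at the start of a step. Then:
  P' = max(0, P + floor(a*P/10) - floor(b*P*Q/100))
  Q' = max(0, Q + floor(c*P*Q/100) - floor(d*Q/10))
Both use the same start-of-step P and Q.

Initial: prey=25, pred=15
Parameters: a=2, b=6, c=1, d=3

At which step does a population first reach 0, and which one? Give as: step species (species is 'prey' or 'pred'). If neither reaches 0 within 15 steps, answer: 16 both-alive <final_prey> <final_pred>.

Answer: 16 both-alive 2 3

Derivation:
Step 1: prey: 25+5-22=8; pred: 15+3-4=14
Step 2: prey: 8+1-6=3; pred: 14+1-4=11
Step 3: prey: 3+0-1=2; pred: 11+0-3=8
Step 4: prey: 2+0-0=2; pred: 8+0-2=6
Step 5: prey: 2+0-0=2; pred: 6+0-1=5
Step 6: prey: 2+0-0=2; pred: 5+0-1=4
Step 7: prey: 2+0-0=2; pred: 4+0-1=3
Step 8: prey: 2+0-0=2; pred: 3+0-0=3
Steps 9-15: state stable at prey=2, pred=3 (no change)
No extinction within 15 steps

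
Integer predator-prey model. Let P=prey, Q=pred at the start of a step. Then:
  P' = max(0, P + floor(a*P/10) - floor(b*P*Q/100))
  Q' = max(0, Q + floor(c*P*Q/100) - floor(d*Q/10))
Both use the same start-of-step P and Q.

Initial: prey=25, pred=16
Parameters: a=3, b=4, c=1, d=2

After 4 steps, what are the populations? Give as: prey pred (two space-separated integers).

Step 1: prey: 25+7-16=16; pred: 16+4-3=17
Step 2: prey: 16+4-10=10; pred: 17+2-3=16
Step 3: prey: 10+3-6=7; pred: 16+1-3=14
Step 4: prey: 7+2-3=6; pred: 14+0-2=12

Answer: 6 12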